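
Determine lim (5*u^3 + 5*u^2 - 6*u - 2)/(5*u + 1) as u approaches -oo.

The numerator has higher degree (3 > 1); the quotient behaves like (5/(5))·u^2 for large |u|.
As u → −∞ this diverges to ∞.

∞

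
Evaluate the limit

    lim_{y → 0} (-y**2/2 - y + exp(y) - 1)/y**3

1/6

Direct substitution gives 0/0.
Apply L'Hôpital: lim (-y + e^(y) - 1)/(3*y^2), still 0/0.
Apply L'Hôpital: lim (e^(y) - 1)/(6*y), still 0/0.
After 3 applications of L'Hôpital's rule the quotient is (e^(y))/(6); substituting y = 0 gives 1/6.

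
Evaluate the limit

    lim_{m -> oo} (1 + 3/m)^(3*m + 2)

e^(9)

Write it as [(1 + 3/m)^m]^(3) · (1 + 3/m)^(2). The bracketed term tends to e^(3) and the second factor to 1, so the limit is e^(9).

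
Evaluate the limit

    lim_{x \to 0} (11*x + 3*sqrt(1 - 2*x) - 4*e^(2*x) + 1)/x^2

-19/2

Substitution gives 0/0; apply L'Hôpital's rule 2 times.
After differentiating numerator and denominator 2 times the quotient is (-16*e^(2*x) - 3/(1 - 2*x)^(3/2))/(2); at x = 0 this is -19/2.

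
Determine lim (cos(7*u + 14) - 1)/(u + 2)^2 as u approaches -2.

Direct substitution gives 0/0.
Apply L'Hôpital: lim (-7*sin(7*u + 14))/(2*u + 4), still 0/0.
After 2 applications of L'Hôpital's rule the quotient is (-49*cos(7*u + 14))/(2); substituting u = -2 gives -49/2.

-49/2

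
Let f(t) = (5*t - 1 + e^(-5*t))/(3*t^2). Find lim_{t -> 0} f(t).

Direct substitution gives 0/0.
Apply L'Hôpital: lim (5 - 5*e^(-5*t))/(6*t), still 0/0.
After 2 applications of L'Hôpital's rule the quotient is (25*e^(-5*t))/(6); substituting t = 0 gives 25/6.

25/6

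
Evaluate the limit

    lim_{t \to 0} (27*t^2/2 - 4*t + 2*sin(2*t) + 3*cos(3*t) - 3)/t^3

Substitution gives 0/0 (the numerator vanishes to order 3).
Expand each term to order t^3: the coefficient of t^3 in 3·cos(3t) is 0 and in 2·sin(2t) is -8/3.
Lower-order terms cancel with the polynomial part, so the numerator is (-8/3)·t^3 + o(t^3), and the limit is (-8/3)/(1) = -8/3.

-8/3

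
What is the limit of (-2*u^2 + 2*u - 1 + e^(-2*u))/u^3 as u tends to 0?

-4/3

Direct substitution gives 0/0.
Apply L'Hôpital: lim (-4*u + 2 - 2*e^(-2*u))/(3*u^2), still 0/0.
Apply L'Hôpital: lim (-4 + 4*e^(-2*u))/(6*u), still 0/0.
After 3 applications of L'Hôpital's rule the quotient is (-8*e^(-2*u))/(6); substituting u = 0 gives -4/3.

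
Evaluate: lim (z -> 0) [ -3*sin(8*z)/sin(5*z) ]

-24/5

Substitution gives 0/0.
Divide numerator and denominator by z: sin(8z)/z → 8 and sin(5z)/z → 5, so the limit is -3·8/5 = -24/5.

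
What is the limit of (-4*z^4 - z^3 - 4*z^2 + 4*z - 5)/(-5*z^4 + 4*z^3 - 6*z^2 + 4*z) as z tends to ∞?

Numerator and denominator both have degree 4.
Dividing every term by z^4, all lower-order terms vanish and the limit is the ratio of leading coefficients, -4/(-5) = 4/5.

4/5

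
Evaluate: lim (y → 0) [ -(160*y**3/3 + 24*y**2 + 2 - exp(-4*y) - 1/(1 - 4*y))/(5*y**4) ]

Substitution gives 0/0 (the numerator vanishes to order 4).
Expand each term to order y^4: the coefficient of y^4 in −e^(-4y) is -32/3 and in −1/(1 - 4y) is -256.
Lower-order terms cancel with the polynomial part, so the numerator is (-800/3)·y^4 + o(y^4), and the limit is (-800/3)/(-5) = 160/3.

160/3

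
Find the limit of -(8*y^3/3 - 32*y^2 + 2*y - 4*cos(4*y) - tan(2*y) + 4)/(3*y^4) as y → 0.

Substitution gives 0/0 (the numerator vanishes to order 4).
Expand each term to order y^4: the coefficient of y^4 in -4·cos(4y) is -128/3 and in −tan(2y) is 0.
Lower-order terms cancel with the polynomial part, so the numerator is (-128/3)·y^4 + o(y^4), and the limit is (-128/3)/(-3) = 128/9.

128/9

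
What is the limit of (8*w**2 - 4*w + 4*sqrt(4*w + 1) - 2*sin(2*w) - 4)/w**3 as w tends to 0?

56/3

Substitution gives 0/0 (the numerator vanishes to order 3).
Expand each term to order w^3: the coefficient of w^3 in -2·sin(2w) is 8/3 and in 4·√(1 + 4w) is 16.
Lower-order terms cancel with the polynomial part, so the numerator is (56/3)·w^3 + o(w^3), and the limit is (56/3)/(1) = 56/3.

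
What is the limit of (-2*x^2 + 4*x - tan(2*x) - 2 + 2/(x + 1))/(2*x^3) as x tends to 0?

-7/3

Substitution gives 0/0 (the numerator vanishes to order 3).
Expand each term to order x^3: the coefficient of x^3 in 2·1/(1 + x) is -2 and in −tan(2x) is -8/3.
Lower-order terms cancel with the polynomial part, so the numerator is (-14/3)·x^3 + o(x^3), and the limit is (-14/3)/(2) = -7/3.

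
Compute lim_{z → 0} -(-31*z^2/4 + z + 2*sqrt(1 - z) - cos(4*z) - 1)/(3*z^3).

1/24

Substitution gives 0/0; apply L'Hôpital's rule 3 times.
After differentiating numerator and denominator 3 times the quotient is (-64*sin(4*z) - 3/(4*(1 - z)^(5/2)))/(-18); at z = 0 this is 1/24.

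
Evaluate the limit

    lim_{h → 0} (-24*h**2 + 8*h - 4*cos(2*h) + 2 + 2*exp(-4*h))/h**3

Substitution gives 0/0 (the numerator vanishes to order 3).
Expand each term to order h^3: the coefficient of h^3 in 2·e^(-4h) is -64/3 and in -4·cos(2h) is 0.
Lower-order terms cancel with the polynomial part, so the numerator is (-64/3)·h^3 + o(h^3), and the limit is (-64/3)/(1) = -64/3.

-64/3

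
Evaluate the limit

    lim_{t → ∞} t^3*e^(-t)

Write as t^3/e^{1t}, an ∞/∞ form.
Exponential growth dominates any polynomial, so repeated L'Hôpital (or the standard result) gives 0.

0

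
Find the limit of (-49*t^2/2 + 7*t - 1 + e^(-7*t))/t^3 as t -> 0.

-343/6

Direct substitution gives 0/0.
Apply L'Hôpital: lim (-49*t + 7 - 7*e^(-7*t))/(3*t^2), still 0/0.
Apply L'Hôpital: lim (-49 + 49*e^(-7*t))/(6*t), still 0/0.
After 3 applications of L'Hôpital's rule the quotient is (-343*e^(-7*t))/(6); substituting t = 0 gives -343/6.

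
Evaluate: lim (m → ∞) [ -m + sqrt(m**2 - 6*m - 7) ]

-3

This has the form ∞ − ∞. Multiply and divide by the conjugate √(m^2 - 6*m - 7) + m.
That gives (-6m - 7) / (√(m^2 - 6*m - 7) + m).
Divide numerator and denominator by m: the limit is -6/(2·1) = -3.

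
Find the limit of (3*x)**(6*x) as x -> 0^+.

Base → 0⁺ and exponent → 0⁺: a 0^0 form.
Take logs: 6x·ln(3x). This is 0·(−∞); rewriting as ln(3x)/(1/(6x)) and applying L'Hôpital gives 0.
Hence the limit is e^0 = 1.

1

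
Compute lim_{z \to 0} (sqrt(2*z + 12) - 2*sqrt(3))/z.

A 0/0 form; rationalise with √(12 + 2z) + √12. This collapses the numerator to 2z, leaving 2/(√(12 + 2z) + √12) → 2/(2√12) = √(3)/6.

√(3)/6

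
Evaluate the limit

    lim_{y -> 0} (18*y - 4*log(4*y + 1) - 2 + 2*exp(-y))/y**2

33

Substitution gives 0/0; apply L'Hôpital's rule 2 times.
After differentiating numerator and denominator 2 times the quotient is (2*e^(-y) + 64/(4*y + 1)^2)/(2); at y = 0 this is 33.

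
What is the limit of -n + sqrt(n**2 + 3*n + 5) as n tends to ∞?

This has the form ∞ − ∞. Multiply and divide by the conjugate √(n^2 + 3*n + 5) + n.
That gives (3n + 5) / (√(n^2 + 3*n + 5) + n).
Divide numerator and denominator by n: the limit is 3/(2·1) = 3/2.

3/2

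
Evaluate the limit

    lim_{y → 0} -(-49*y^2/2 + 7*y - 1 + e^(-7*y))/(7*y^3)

49/6

Direct substitution gives 0/0.
Apply L'Hôpital: lim (-49*y + 7 - 7*e^(-7*y))/(-21*y^2), still 0/0.
Apply L'Hôpital: lim (-49 + 49*e^(-7*y))/(-42*y), still 0/0.
After 3 applications of L'Hôpital's rule the quotient is (-343*e^(-7*y))/(-42); substituting y = 0 gives 49/6.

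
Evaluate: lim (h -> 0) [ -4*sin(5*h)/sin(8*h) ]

-5/2

Substitution gives 0/0.
Divide numerator and denominator by h: sin(5h)/h → 5 and sin(8h)/h → 8, so the limit is -4·5/8 = -5/2.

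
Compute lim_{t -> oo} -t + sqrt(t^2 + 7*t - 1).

7/2

This has the form ∞ − ∞. Multiply and divide by the conjugate √(t^2 + 7*t - 1) + t.
That gives (7t - 1) / (√(t^2 + 7*t - 1) + t).
Divide numerator and denominator by t: the limit is 7/(2·1) = 7/2.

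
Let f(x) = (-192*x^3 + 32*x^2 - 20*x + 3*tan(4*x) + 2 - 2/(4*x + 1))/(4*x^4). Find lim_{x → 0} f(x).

Substitution gives 0/0 (the numerator vanishes to order 4).
Expand each term to order x^4: the coefficient of x^4 in 3·tan(4x) is 0 and in -2·1/(1 + 4x) is -512.
Lower-order terms cancel with the polynomial part, so the numerator is (-512)·x^4 + o(x^4), and the limit is (-512)/(4) = -128.

-128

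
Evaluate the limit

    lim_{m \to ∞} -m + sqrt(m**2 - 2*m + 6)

An ∞ − ∞ form. Rationalising with the conjugate, the difference becomes (-2m + 6) / (√(m^2 - 2*m + 6) + m).
For large m the denominator behaves like 2·m, so the quotient tends to -2/2 = -1.

-1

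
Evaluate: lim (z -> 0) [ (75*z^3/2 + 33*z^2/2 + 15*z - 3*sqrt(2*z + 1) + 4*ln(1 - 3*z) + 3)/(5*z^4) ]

-633/40

Substitution gives 0/0; apply L'Hôpital's rule 4 times.
After differentiating numerator and denominator 4 times the quotient is (-1944/(3*z - 1)^4 + 45/(2*z + 1)^(7/2))/(120); at z = 0 this is -633/40.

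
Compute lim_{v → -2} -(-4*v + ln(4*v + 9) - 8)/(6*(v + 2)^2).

4/3

Direct substitution gives 0/0.
Apply L'Hôpital: lim (-4 + 4/(4*v + 9))/(-12*v - 24), still 0/0.
After 2 applications of L'Hôpital's rule the quotient is (-16/(4*v + 9)^2)/(-12); substituting v = -2 gives 4/3.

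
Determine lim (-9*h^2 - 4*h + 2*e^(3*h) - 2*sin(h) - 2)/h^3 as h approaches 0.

Substitution gives 0/0 (the numerator vanishes to order 3).
Expand each term to order h^3: the coefficient of h^3 in -2·sin(h) is 1/3 and in 2·e^(3h) is 9.
Lower-order terms cancel with the polynomial part, so the numerator is (28/3)·h^3 + o(h^3), and the limit is (28/3)/(1) = 28/3.

28/3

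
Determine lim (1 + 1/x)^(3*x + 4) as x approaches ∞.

e^(3)

The base → 1 and the exponent → ∞: a 1^∞ form.
Take logarithms: (3x + 4)·ln(1 + 1/x). Since ln(1+u) ~ u for small u, this behaves like (3x)·(1/x) → 3.
So the limit is e^(3).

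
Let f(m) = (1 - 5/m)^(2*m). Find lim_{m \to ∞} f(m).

Let L be the limit and take ln: ln L = lim (2m)·ln(1 - 5/m) = lim (2m)·(-5/m + O(1/m²)) = -10.
Hence L = e^(-10).

e^(-10)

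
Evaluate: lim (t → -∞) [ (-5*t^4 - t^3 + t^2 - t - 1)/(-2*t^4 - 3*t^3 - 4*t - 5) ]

Numerator and denominator both have degree 4.
Dividing every term by t^4, all lower-order terms vanish and the limit is the ratio of leading coefficients, -5/(-2) = 5/2.

5/2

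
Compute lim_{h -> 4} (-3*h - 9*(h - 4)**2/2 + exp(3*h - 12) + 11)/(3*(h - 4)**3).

3/2

Direct substitution gives 0/0.
Apply L'Hôpital: lim (-9*h + 3*e^(3*h - 12) + 33)/(9*(h - 4)^2), still 0/0.
Apply L'Hôpital: lim (9*e^(3*h - 12) - 9)/(18*h - 72), still 0/0.
After 3 applications of L'Hôpital's rule the quotient is (27*e^(3*h - 12))/(18); substituting h = 4 gives 3/2.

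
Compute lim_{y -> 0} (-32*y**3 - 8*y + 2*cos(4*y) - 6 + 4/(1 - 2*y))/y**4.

Substitution gives 0/0; apply L'Hôpital's rule 4 times.
After differentiating numerator and denominator 4 times the quotient is (512*cos(4*y) - 1536/(2*y - 1)^5)/(24); at y = 0 this is 256/3.

256/3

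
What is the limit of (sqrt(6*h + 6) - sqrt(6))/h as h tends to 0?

A 0/0 form; rationalise with √(6 + 6h) + √6. This collapses the numerator to 6h, leaving 6/(√(6 + 6h) + √6) → 6/(2√6) = √(6)/2.

√(6)/2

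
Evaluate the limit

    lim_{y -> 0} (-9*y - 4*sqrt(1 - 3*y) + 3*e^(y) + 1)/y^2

6

Substitution gives 0/0 (the numerator vanishes to order 2).
Expand each term to order y^2: the coefficient of y^2 in 3·e^(y) is 3/2 and in -4·√(1 - 3y) is 9/2.
Lower-order terms cancel with the polynomial part, so the numerator is (6)·y^2 + o(y^2), and the limit is (6)/(1) = 6.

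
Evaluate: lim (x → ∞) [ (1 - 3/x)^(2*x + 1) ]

e^(-6)

Write it as [(1 - 3/x)^x]^(2) · (1 - 3/x)^(1). The bracketed term tends to e^(-3) and the second factor to 1, so the limit is e^(-6).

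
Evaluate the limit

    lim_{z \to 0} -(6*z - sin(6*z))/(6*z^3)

Direct substitution gives 0/0.
Apply L'Hôpital: lim (6 - 6*cos(6*z))/(-18*z^2), still 0/0.
Apply L'Hôpital: lim (36*sin(6*z))/(-36*z), still 0/0.
After 3 applications of L'Hôpital's rule the quotient is (216*cos(6*z))/(-36); substituting z = 0 gives -6.

-6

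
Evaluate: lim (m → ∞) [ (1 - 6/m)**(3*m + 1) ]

The base → 1 and the exponent → ∞: a 1^∞ form.
Take logarithms: (3m + 1)·ln(1 - 6/m). Since ln(1+u) ~ u for small u, this behaves like (3m)·(-6/m) → -18.
So the limit is e^(-18).

e^(-18)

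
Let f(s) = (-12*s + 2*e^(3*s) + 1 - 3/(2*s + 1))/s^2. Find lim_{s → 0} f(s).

Substitution gives 0/0 (the numerator vanishes to order 2).
Expand each term to order s^2: the coefficient of s^2 in -3·1/(1 + 2s) is -12 and in 2·e^(3s) is 9.
Lower-order terms cancel with the polynomial part, so the numerator is (-3)·s^2 + o(s^2), and the limit is (-3)/(1) = -3.

-3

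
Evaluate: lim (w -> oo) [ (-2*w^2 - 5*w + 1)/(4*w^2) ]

Numerator and denominator both have degree 2.
Dividing every term by w^2, all lower-order terms vanish and the limit is the ratio of leading coefficients, -2/(4) = -1/2.

-1/2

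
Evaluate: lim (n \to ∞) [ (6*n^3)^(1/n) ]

Base → ∞ and exponent → 0: an ∞^0 form.
Take logs: (1/n)·ln(6·n^3) = (ln 6 + 3·ln n)/n → 0.
So the limit is e^0 = 1.

1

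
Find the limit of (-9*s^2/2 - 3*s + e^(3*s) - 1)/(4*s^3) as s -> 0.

Direct substitution gives 0/0.
Apply L'Hôpital: lim (-9*s + 3*e^(3*s) - 3)/(12*s^2), still 0/0.
Apply L'Hôpital: lim (9*e^(3*s) - 9)/(24*s), still 0/0.
After 3 applications of L'Hôpital's rule the quotient is (27*e^(3*s))/(24); substituting s = 0 gives 9/8.

9/8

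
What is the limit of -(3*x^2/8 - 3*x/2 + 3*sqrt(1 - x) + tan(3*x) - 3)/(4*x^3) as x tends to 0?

Substitution gives 0/0; apply L'Hôpital's rule 3 times.
After differentiating numerator and denominator 3 times the quotient is (162*tan(3*x)^2/cos(3*x)^2 + 54/cos(3*x)^2 - 9/(8*(1 - x)^(5/2)))/(-24); at x = 0 this is -141/64.

-141/64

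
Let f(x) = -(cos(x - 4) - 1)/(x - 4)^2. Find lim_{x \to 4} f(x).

Direct substitution gives 0/0.
Apply L'Hôpital: lim (-sin(x - 4))/(8 - 2*x), still 0/0.
After 2 applications of L'Hôpital's rule the quotient is (-cos(x - 4))/(-2); substituting x = 4 gives 1/2.

1/2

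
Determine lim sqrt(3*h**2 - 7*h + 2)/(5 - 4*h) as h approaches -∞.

For large |h|, √(3*h^2 - 7*h + 2) ≈ √3·|h| and the denominator ≈ -4h.
Since h → −∞, |h| = −h, giving −√3/(-4) = √(3)/4.

√(3)/4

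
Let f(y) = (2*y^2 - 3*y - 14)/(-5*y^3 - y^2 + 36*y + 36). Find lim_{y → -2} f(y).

Since y = -2 makes numerator and denominator zero, (y + 2) divides both.
Cancelling it gives (2*y - 7)/(-5*y^2 + 9*y + 18); now plug in y = -2 to get 11/20.

11/20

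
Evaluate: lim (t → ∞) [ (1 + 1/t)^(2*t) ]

Let L be the limit and take ln: ln L = lim (2t)·ln(1 + 1/t) = lim (2t)·(1/t + O(1/t²)) = 2.
Hence L = e^(2).

e^(2)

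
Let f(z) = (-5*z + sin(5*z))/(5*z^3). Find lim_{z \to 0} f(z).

-25/6

Direct substitution gives 0/0.
Apply L'Hôpital: lim (5*cos(5*z) - 5)/(15*z^2), still 0/0.
Apply L'Hôpital: lim (-25*sin(5*z))/(30*z), still 0/0.
After 3 applications of L'Hôpital's rule the quotient is (-125*cos(5*z))/(30); substituting z = 0 gives -25/6.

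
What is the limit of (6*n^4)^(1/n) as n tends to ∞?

Base → ∞ and exponent → 0: an ∞^0 form.
Take logs: (1/n)·ln(6·n^4) = (ln 6 + 4·ln n)/n → 0.
So the limit is e^0 = 1.

1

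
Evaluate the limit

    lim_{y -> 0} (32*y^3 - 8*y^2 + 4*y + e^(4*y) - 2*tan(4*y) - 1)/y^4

32/3

Substitution gives 0/0; apply L'Hôpital's rule 4 times.
After differentiating numerator and denominator 4 times the quotient is (256*e^(4*y) - 12288*tan(4*y)^5 - 20480*tan(4*y)^3 - 8192*tan(4*y))/(24); at y = 0 this is 32/3.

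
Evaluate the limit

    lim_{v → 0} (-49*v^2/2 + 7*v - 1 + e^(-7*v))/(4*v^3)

-343/24

Direct substitution gives 0/0.
Apply L'Hôpital: lim (-49*v + 7 - 7*e^(-7*v))/(12*v^2), still 0/0.
Apply L'Hôpital: lim (-49 + 49*e^(-7*v))/(24*v), still 0/0.
After 3 applications of L'Hôpital's rule the quotient is (-343*e^(-7*v))/(24); substituting v = 0 gives -343/24.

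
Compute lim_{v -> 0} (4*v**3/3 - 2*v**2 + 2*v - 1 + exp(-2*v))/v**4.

Direct substitution gives 0/0.
Apply L'Hôpital: lim (4*v^2 - 4*v + 2 - 2*e^(-2*v))/(4*v^3), still 0/0.
Apply L'Hôpital: lim (8*v - 4 + 4*e^(-2*v))/(12*v^2), still 0/0.
Apply L'Hôpital: lim (8 - 8*e^(-2*v))/(24*v), still 0/0.
After 4 applications of L'Hôpital's rule the quotient is (16*e^(-2*v))/(24); substituting v = 0 gives 2/3.

2/3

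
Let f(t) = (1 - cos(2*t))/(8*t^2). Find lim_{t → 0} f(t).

Substitution gives 0/0.
Use (1 − cos u)/u² → 1/2 with u = 2t: the limit is 2²/(2·8) = 1/4.

1/4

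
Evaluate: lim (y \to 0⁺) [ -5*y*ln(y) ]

0

This is a 0·(−∞) form. Rewrite as -5·ln(y) / y^(−1) and apply L'Hôpital:
the derivative quotient is -5·(1/y) / (−1·y^(−2)) = (5/1)·y^1 → 0.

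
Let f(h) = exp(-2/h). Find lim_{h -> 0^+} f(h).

0

As h → 0⁺, -2/(h) → −∞, so e^(-2/(h)) → 0.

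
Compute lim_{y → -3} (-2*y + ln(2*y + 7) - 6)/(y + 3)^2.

-2

Direct substitution gives 0/0.
Apply L'Hôpital: lim (-2 + 2/(2*y + 7))/(2*y + 6), still 0/0.
After 2 applications of L'Hôpital's rule the quotient is (-4/(2*y + 7)^2)/(2); substituting y = -3 gives -2.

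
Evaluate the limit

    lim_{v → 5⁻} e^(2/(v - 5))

0

As v → 5⁻, 2/(v - 5) → −∞, so e^(2/(v - 5)) → 0.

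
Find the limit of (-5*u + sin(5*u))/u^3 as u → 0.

-125/6

Direct substitution gives 0/0.
Apply L'Hôpital: lim (5*cos(5*u) - 5)/(3*u^2), still 0/0.
Apply L'Hôpital: lim (-25*sin(5*u))/(6*u), still 0/0.
After 3 applications of L'Hôpital's rule the quotient is (-125*cos(5*u))/(6); substituting u = 0 gives -125/6.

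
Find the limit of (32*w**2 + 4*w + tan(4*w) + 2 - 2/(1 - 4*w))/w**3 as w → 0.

Substitution gives 0/0 (the numerator vanishes to order 3).
Expand each term to order w^3: the coefficient of w^3 in tan(4w) is 64/3 and in -2·1/(1 - 4w) is -128.
Lower-order terms cancel with the polynomial part, so the numerator is (-320/3)·w^3 + o(w^3), and the limit is (-320/3)/(1) = -320/3.

-320/3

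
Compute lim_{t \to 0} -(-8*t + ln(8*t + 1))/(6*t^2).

Direct substitution gives 0/0.
Apply L'Hôpital: lim (-8 + 8/(8*t + 1))/(-12*t), still 0/0.
After 2 applications of L'Hôpital's rule the quotient is (-64/(8*t + 1)^2)/(-12); substituting t = 0 gives 16/3.

16/3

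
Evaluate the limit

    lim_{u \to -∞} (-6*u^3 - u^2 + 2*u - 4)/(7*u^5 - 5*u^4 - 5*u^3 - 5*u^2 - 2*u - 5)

The denominator has degree 5 and the numerator degree 3. Dividing numerator and denominator by u^5 sends every term to 0 except the leading denominator term, so the limit is 0.

0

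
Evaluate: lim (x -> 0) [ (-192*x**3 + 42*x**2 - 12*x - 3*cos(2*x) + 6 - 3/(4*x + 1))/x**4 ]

-770

Substitution gives 0/0 (the numerator vanishes to order 4).
Expand each term to order x^4: the coefficient of x^4 in -3·1/(1 + 4x) is -768 and in -3·cos(2x) is -2.
Lower-order terms cancel with the polynomial part, so the numerator is (-770)·x^4 + o(x^4), and the limit is (-770)/(1) = -770.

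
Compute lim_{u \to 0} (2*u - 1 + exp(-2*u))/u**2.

Direct substitution gives 0/0.
Apply L'Hôpital: lim (2 - 2*e^(-2*u))/(2*u), still 0/0.
After 2 applications of L'Hôpital's rule the quotient is (4*e^(-2*u))/(2); substituting u = 0 gives 2.

2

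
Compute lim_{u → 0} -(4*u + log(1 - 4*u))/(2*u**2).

4

Direct substitution gives 0/0.
Apply L'Hôpital: lim (4 - 4/(1 - 4*u))/(-4*u), still 0/0.
After 2 applications of L'Hôpital's rule the quotient is (-16/(1 - 4*u)^2)/(-4); substituting u = 0 gives 4.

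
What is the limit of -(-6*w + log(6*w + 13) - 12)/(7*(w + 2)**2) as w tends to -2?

18/7

Direct substitution gives 0/0.
Apply L'Hôpital: lim (-6 + 6/(6*w + 13))/(-14*w - 28), still 0/0.
After 2 applications of L'Hôpital's rule the quotient is (-36/(6*w + 13)^2)/(-14); substituting w = -2 gives 18/7.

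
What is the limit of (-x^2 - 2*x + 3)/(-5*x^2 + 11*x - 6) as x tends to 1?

-4

At x = 1 both the top and bottom vanish — a removable singularity. Factoring out (x - 1) from each leaves (-x - 3)/(6 - 5*x), which at x = 1 equals -4.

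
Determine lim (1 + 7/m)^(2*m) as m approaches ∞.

e^(14)

The base → 1 and the exponent → ∞: a 1^∞ form.
Take logarithms: (2m)·ln(1 + 7/m). Since ln(1+u) ~ u for small u, this behaves like (2m)·(7/m) → 14.
So the limit is e^(14).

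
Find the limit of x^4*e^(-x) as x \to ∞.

Write as x^4/e^{1x}, an ∞/∞ form.
Exponential growth dominates any polynomial, so repeated L'Hôpital (or the standard result) gives 0.

0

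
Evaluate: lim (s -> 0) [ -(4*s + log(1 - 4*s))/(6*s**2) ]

4/3

Direct substitution gives 0/0.
Apply L'Hôpital: lim (4 - 4/(1 - 4*s))/(-12*s), still 0/0.
After 2 applications of L'Hôpital's rule the quotient is (-16/(1 - 4*s)^2)/(-12); substituting s = 0 gives 4/3.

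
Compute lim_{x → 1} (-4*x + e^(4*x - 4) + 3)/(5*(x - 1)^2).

8/5

Direct substitution gives 0/0.
Apply L'Hôpital: lim (4*e^(4*x - 4) - 4)/(10*x - 10), still 0/0.
After 2 applications of L'Hôpital's rule the quotient is (16*e^(4*x - 4))/(10); substituting x = 1 gives 8/5.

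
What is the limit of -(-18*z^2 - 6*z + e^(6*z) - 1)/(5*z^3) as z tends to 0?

Direct substitution gives 0/0.
Apply L'Hôpital: lim (-36*z + 6*e^(6*z) - 6)/(-15*z^2), still 0/0.
Apply L'Hôpital: lim (36*e^(6*z) - 36)/(-30*z), still 0/0.
After 3 applications of L'Hôpital's rule the quotient is (216*e^(6*z))/(-30); substituting z = 0 gives -36/5.

-36/5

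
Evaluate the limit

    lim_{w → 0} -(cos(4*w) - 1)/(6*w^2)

4/3

Direct substitution gives 0/0.
Apply L'Hôpital: lim (-4*sin(4*w))/(-12*w), still 0/0.
After 2 applications of L'Hôpital's rule the quotient is (-16*cos(4*w))/(-12); substituting w = 0 gives 4/3.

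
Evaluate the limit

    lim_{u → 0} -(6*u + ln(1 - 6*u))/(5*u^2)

Direct substitution gives 0/0.
Apply L'Hôpital: lim (6 - 6/(1 - 6*u))/(-10*u), still 0/0.
After 2 applications of L'Hôpital's rule the quotient is (-36/(1 - 6*u)^2)/(-10); substituting u = 0 gives 18/5.

18/5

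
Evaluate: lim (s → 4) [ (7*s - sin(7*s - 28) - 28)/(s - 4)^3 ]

Direct substitution gives 0/0.
Apply L'Hôpital: lim (7 - 7*cos(7*s - 28))/(3*(s - 4)^2), still 0/0.
Apply L'Hôpital: lim (49*sin(7*s - 28))/(6*s - 24), still 0/0.
After 3 applications of L'Hôpital's rule the quotient is (343*cos(7*s - 28))/(6); substituting s = 4 gives 343/6.

343/6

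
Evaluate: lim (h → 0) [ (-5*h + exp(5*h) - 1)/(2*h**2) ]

Direct substitution gives 0/0.
Apply L'Hôpital: lim (5*e^(5*h) - 5)/(4*h), still 0/0.
After 2 applications of L'Hôpital's rule the quotient is (25*e^(5*h))/(4); substituting h = 0 gives 25/4.

25/4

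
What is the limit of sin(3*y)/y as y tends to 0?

3

Substitution gives 0/0.
Write it as (3)·sin(3y)/(3y); since sin(u)/u → 1, the limit is 3.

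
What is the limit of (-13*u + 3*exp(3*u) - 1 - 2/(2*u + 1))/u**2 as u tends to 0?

Substitution gives 0/0 (the numerator vanishes to order 2).
Expand each term to order u^2: the coefficient of u^2 in 3·e^(3u) is 27/2 and in -2·1/(1 + 2u) is -8.
Lower-order terms cancel with the polynomial part, so the numerator is (11/2)·u^2 + o(u^2), and the limit is (11/2)/(1) = 11/2.

11/2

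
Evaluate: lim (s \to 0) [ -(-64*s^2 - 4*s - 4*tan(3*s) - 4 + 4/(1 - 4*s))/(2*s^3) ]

Substitution gives 0/0; apply L'Hôpital's rule 3 times.
After differentiating numerator and denominator 3 times the quotient is (24*(36*(4*s - 1)^4*(cos(6*s) - 2)/(cos(6*s) + 1)^2 + 64)/(4*s - 1)^4)/(-12); at s = 0 this is -110.

-110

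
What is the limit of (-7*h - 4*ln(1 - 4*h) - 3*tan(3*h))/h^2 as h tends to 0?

32

Substitution gives 0/0; apply L'Hôpital's rule 2 times.
After differentiating numerator and denominator 2 times the quotient is (-54*tan(3*h)/cos(3*h)^2 + 64/(4*h - 1)^2)/(2); at h = 0 this is 32.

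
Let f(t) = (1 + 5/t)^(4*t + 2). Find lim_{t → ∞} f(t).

e^(20)

The base → 1 and the exponent → ∞: a 1^∞ form.
Take logarithms: (4t + 2)·ln(1 + 5/t). Since ln(1+u) ~ u for small u, this behaves like (4t)·(5/t) → 20.
So the limit is e^(20).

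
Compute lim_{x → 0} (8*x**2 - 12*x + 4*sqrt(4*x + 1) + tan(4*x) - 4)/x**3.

Substitution gives 0/0 (the numerator vanishes to order 3).
Expand each term to order x^3: the coefficient of x^3 in 4·√(1 + 4x) is 16 and in tan(4x) is 64/3.
Lower-order terms cancel with the polynomial part, so the numerator is (112/3)·x^3 + o(x^3), and the limit is (112/3)/(1) = 112/3.

112/3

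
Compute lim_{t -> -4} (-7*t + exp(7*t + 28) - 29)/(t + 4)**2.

Direct substitution gives 0/0.
Apply L'Hôpital: lim (7*e^(7*t + 28) - 7)/(2*t + 8), still 0/0.
After 2 applications of L'Hôpital's rule the quotient is (49*e^(7*t + 28))/(2); substituting t = -4 gives 49/2.

49/2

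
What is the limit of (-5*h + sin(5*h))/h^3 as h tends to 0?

Direct substitution gives 0/0.
Apply L'Hôpital: lim (5*cos(5*h) - 5)/(3*h^2), still 0/0.
Apply L'Hôpital: lim (-25*sin(5*h))/(6*h), still 0/0.
After 3 applications of L'Hôpital's rule the quotient is (-125*cos(5*h))/(6); substituting h = 0 gives -125/6.

-125/6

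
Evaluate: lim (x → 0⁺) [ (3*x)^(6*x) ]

1

Base → 0⁺ and exponent → 0⁺: a 0^0 form.
Take logs: 6x·ln(3x). This is 0·(−∞); rewriting as ln(3x)/(1/(6x)) and applying L'Hôpital gives 0.
Hence the limit is e^0 = 1.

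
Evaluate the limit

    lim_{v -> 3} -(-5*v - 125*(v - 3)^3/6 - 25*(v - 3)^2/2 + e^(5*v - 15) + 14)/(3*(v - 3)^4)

Direct substitution gives 0/0.
Apply L'Hôpital: lim (-25*v - 125*(v - 3)^2/2 + 5*e^(5*v - 15) + 70)/(-12*(v - 3)^3), still 0/0.
Apply L'Hôpital: lim (-125*v + 25*e^(5*v - 15) + 350)/(-36*(v - 3)^2), still 0/0.
Apply L'Hôpital: lim (125*e^(5*v - 15) - 125)/(216 - 72*v), still 0/0.
After 4 applications of L'Hôpital's rule the quotient is (625*e^(5*v - 15))/(-72); substituting v = 3 gives -625/72.

-625/72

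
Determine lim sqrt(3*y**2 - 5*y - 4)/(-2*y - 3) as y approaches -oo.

√(3)/2

For large |y|, √(3*y^2 - 5*y - 4) ≈ √3·|y| and the denominator ≈ -2y.
Since y → −∞, |y| = −y, giving −√3/(-2) = √(3)/2.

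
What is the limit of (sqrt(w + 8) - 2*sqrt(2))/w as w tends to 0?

Substitution gives 0/0. Multiply numerator and denominator by the conjugate √(8 + w) + √8.
The numerator becomes (8 + w) − 8 = w, so the expression simplifies to 1/(√(8 + w) + √8).
Letting w → 0 gives 1/(2√8) = √(2)/8.

√(2)/8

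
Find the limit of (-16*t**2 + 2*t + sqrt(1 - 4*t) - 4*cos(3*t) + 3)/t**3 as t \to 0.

-4

Substitution gives 0/0 (the numerator vanishes to order 3).
Expand each term to order t^3: the coefficient of t^3 in -4·cos(3t) is 0 and in √(1 - 4t) is -4.
Lower-order terms cancel with the polynomial part, so the numerator is (-4)·t^3 + o(t^3), and the limit is (-4)/(1) = -4.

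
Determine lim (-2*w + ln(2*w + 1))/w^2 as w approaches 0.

Direct substitution gives 0/0.
Apply L'Hôpital: lim (-2 + 2/(2*w + 1))/(2*w), still 0/0.
After 2 applications of L'Hôpital's rule the quotient is (-4/(2*w + 1)^2)/(2); substituting w = 0 gives -2.

-2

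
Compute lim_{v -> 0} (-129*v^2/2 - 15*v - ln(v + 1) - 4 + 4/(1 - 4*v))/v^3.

767/3

Substitution gives 0/0 (the numerator vanishes to order 3).
Expand each term to order v^3: the coefficient of v^3 in −ln(1 + v) is -1/3 and in 4·1/(1 - 4v) is 256.
Lower-order terms cancel with the polynomial part, so the numerator is (767/3)·v^3 + o(v^3), and the limit is (767/3)/(1) = 767/3.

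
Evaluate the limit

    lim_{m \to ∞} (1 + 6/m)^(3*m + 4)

e^(18)

The base → 1 and the exponent → ∞: a 1^∞ form.
Take logarithms: (3m + 4)·ln(1 + 6/m). Since ln(1+u) ~ u for small u, this behaves like (3m)·(6/m) → 18.
So the limit is e^(18).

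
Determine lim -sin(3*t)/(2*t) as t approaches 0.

-3/2

Substitution gives 0/0.
Write it as (3/(-2))·sin(3t)/(3t); since sin(u)/u → 1, the limit is -3/2.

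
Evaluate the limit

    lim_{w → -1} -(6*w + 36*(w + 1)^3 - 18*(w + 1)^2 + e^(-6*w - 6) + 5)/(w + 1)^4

-54

Direct substitution gives 0/0.
Apply L'Hôpital: lim (-36*w + 108*(w + 1)^2 - 6*e^(-6*w - 6) - 30)/(-4*(w + 1)^3), still 0/0.
Apply L'Hôpital: lim (216*w + 36*e^(-6*w - 6) + 180)/(-12*(w + 1)^2), still 0/0.
Apply L'Hôpital: lim (216 - 216*e^(-6*w - 6))/(-24*w - 24), still 0/0.
After 4 applications of L'Hôpital's rule the quotient is (1296*e^(-6*w - 6))/(-24); substituting w = -1 gives -54.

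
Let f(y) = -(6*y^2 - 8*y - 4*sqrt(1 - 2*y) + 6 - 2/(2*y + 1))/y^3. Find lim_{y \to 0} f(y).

Substitution gives 0/0; apply L'Hôpital's rule 3 times.
After differentiating numerator and denominator 3 times the quotient is (96/(2*y + 1)^4 + 12/(1 - 2*y)^(5/2))/(-6); at y = 0 this is -18.

-18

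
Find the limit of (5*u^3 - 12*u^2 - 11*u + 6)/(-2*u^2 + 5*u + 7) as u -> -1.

Direct substitution gives 0/0, so factor. Both numerator and denominator have (u + 1) as a factor.
After cancelling, the expression reduces to (5*u^2 - 17*u + 6)/(7 - 2*u).
Substituting u = -1 gives 28/9.

28/9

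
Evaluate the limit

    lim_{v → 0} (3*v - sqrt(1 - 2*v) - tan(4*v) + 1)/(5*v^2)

Substitution gives 0/0; apply L'Hôpital's rule 2 times.
After differentiating numerator and denominator 2 times the quotient is (-32*tan(4*v)/cos(4*v)^2 + (1 - 2*v)^(-3/2))/(10); at v = 0 this is 1/10.

1/10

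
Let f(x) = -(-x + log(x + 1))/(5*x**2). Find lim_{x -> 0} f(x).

1/10

Direct substitution gives 0/0.
Apply L'Hôpital: lim (-1 + 1/(x + 1))/(-10*x), still 0/0.
After 2 applications of L'Hôpital's rule the quotient is (-1/(x + 1)^2)/(-10); substituting x = 0 gives 1/10.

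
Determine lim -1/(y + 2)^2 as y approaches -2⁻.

-∞

As y → -2⁻, (y + 2) → 0⁻, so (y + 2)^2 → 0⁺ and -1/(y + 2)^2 → -∞.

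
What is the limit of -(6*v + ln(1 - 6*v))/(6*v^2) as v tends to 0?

3

Direct substitution gives 0/0.
Apply L'Hôpital: lim (6 - 6/(1 - 6*v))/(-12*v), still 0/0.
After 2 applications of L'Hôpital's rule the quotient is (-36/(1 - 6*v)^2)/(-12); substituting v = 0 gives 3.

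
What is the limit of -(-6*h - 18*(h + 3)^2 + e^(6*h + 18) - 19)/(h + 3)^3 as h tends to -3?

-36

Direct substitution gives 0/0.
Apply L'Hôpital: lim (-36*h + 6*e^(6*h + 18) - 114)/(-3*(h + 3)^2), still 0/0.
Apply L'Hôpital: lim (36*e^(6*h + 18) - 36)/(-6*h - 18), still 0/0.
After 3 applications of L'Hôpital's rule the quotient is (216*e^(6*h + 18))/(-6); substituting h = -3 gives -36.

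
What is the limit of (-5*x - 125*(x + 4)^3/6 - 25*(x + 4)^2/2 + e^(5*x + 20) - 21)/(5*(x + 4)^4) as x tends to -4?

125/24

Direct substitution gives 0/0.
Apply L'Hôpital: lim (-25*x - 125*(x + 4)^2/2 + 5*e^(5*x + 20) - 105)/(20*(x + 4)^3), still 0/0.
Apply L'Hôpital: lim (-125*x + 25*e^(5*x + 20) - 525)/(60*(x + 4)^2), still 0/0.
Apply L'Hôpital: lim (125*e^(5*x + 20) - 125)/(120*x + 480), still 0/0.
After 4 applications of L'Hôpital's rule the quotient is (625*e^(5*x + 20))/(120); substituting x = -4 gives 125/24.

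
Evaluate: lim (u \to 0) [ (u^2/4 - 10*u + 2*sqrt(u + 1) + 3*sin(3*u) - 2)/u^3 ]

-107/8

Substitution gives 0/0 (the numerator vanishes to order 3).
Expand each term to order u^3: the coefficient of u^3 in 2·√(1 + u) is 1/8 and in 3·sin(3u) is -27/2.
Lower-order terms cancel with the polynomial part, so the numerator is (-107/8)·u^3 + o(u^3), and the limit is (-107/8)/(1) = -107/8.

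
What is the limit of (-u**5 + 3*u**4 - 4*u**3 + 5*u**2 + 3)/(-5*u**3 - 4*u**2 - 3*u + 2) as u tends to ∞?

∞

The numerator has higher degree (5 > 3); the quotient behaves like (-1/(-5))·u^2 for large |u|.
As u → +∞ this diverges to ∞.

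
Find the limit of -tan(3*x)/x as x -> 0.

-3

Substitution gives 0/0.
Since tan(u)/u → 1 as u → 0, tan(3x)/(3x) → 1 and the limit is 3/(-1) = -3.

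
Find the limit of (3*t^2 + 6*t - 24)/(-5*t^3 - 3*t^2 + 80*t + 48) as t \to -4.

9/68

Since t = -4 makes numerator and denominator zero, (t + 4) divides both.
Cancelling it gives (3*t - 6)/(-5*t^2 + 17*t + 12); now plug in t = -4 to get 9/68.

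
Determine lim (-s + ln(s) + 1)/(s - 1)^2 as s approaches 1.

-1/2

Direct substitution gives 0/0.
Apply L'Hôpital: lim (-1 + 1/s)/(2*s - 2), still 0/0.
After 2 applications of L'Hôpital's rule the quotient is (-1/s^2)/(2); substituting s = 1 gives -1/2.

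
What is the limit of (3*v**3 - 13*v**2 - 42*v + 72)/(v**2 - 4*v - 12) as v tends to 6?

Direct substitution gives 0/0, so factor. Both numerator and denominator have (v - 6) as a factor.
After cancelling, the expression reduces to (3*v^2 + 5*v - 12)/(v + 2).
Substituting v = 6 gives 63/4.

63/4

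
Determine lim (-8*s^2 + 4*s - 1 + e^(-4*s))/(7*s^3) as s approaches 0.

Direct substitution gives 0/0.
Apply L'Hôpital: lim (-16*s + 4 - 4*e^(-4*s))/(21*s^2), still 0/0.
Apply L'Hôpital: lim (-16 + 16*e^(-4*s))/(42*s), still 0/0.
After 3 applications of L'Hôpital's rule the quotient is (-64*e^(-4*s))/(42); substituting s = 0 gives -32/21.

-32/21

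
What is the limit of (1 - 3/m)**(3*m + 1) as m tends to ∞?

Let L be the limit and take ln: ln L = lim (3m + 1)·ln(1 - 3/m) = lim (3m + 1)·(-3/m + O(1/m²)) = -9.
Hence L = e^(-9).

e^(-9)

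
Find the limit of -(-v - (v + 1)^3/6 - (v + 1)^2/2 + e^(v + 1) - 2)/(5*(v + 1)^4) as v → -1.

Direct substitution gives 0/0.
Apply L'Hôpital: lim (-v - (v + 1)^2/2 + e^(v + 1) - 2)/(-20*(v + 1)^3), still 0/0.
Apply L'Hôpital: lim (-v + e^(v + 1) - 2)/(-60*(v + 1)^2), still 0/0.
Apply L'Hôpital: lim (e^(v + 1) - 1)/(-120*v - 120), still 0/0.
After 4 applications of L'Hôpital's rule the quotient is (e^(v + 1))/(-120); substituting v = -1 gives -1/120.

-1/120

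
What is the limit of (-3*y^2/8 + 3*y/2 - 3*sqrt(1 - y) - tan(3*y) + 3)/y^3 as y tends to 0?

-141/16

Substitution gives 0/0; apply L'Hôpital's rule 3 times.
After differentiating numerator and denominator 3 times the quotient is (9*(192*(1 - y)^(5/2)*(cos(6*y) - 2)/(cos(6*y) + 1)^2 + 1)/(8*(1 - y)^(5/2)))/(6); at y = 0 this is -141/16.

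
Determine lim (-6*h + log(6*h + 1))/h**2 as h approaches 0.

-18

Direct substitution gives 0/0.
Apply L'Hôpital: lim (-6 + 6/(6*h + 1))/(2*h), still 0/0.
After 2 applications of L'Hôpital's rule the quotient is (-36/(6*h + 1)^2)/(2); substituting h = 0 gives -18.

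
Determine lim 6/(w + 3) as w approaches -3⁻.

-∞

As w → -3⁻, (w + 3) → 0⁻, so (w + 3)^1 → 0⁻ and 6/(w + 3)^1 → -∞.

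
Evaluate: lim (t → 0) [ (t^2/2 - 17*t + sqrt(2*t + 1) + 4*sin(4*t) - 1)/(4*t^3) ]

Substitution gives 0/0 (the numerator vanishes to order 3).
Expand each term to order t^3: the coefficient of t^3 in √(1 + 2t) is 1/2 and in 4·sin(4t) is -128/3.
Lower-order terms cancel with the polynomial part, so the numerator is (-253/6)·t^3 + o(t^3), and the limit is (-253/6)/(4) = -253/24.

-253/24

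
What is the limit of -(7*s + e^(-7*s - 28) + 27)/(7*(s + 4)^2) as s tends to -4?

Direct substitution gives 0/0.
Apply L'Hôpital: lim (7 - 7*e^(-7*s - 28))/(-14*s - 56), still 0/0.
After 2 applications of L'Hôpital's rule the quotient is (49*e^(-7*s - 28))/(-14); substituting s = -4 gives -7/2.

-7/2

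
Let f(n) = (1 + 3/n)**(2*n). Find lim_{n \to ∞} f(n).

Write it as [(1 + 3/n)^n]^(2) · (1 + 3/n)^(0). The bracketed term tends to e^(3) and the second factor to 1, so the limit is e^(6).

e^(6)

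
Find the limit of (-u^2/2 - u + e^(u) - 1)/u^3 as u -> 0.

1/6

Direct substitution gives 0/0.
Apply L'Hôpital: lim (-u + e^(u) - 1)/(3*u^2), still 0/0.
Apply L'Hôpital: lim (e^(u) - 1)/(6*u), still 0/0.
After 3 applications of L'Hôpital's rule the quotient is (e^(u))/(6); substituting u = 0 gives 1/6.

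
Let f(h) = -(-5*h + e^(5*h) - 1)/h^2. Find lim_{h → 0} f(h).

Direct substitution gives 0/0.
Apply L'Hôpital: lim (5*e^(5*h) - 5)/(-2*h), still 0/0.
After 2 applications of L'Hôpital's rule the quotient is (25*e^(5*h))/(-2); substituting h = 0 gives -25/2.

-25/2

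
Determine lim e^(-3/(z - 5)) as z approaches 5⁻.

∞

As z → 5⁻, -3/(z - 5) → +∞, so e^(-3/(z - 5)) → ∞.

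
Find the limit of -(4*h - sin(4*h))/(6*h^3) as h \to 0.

Direct substitution gives 0/0.
Apply L'Hôpital: lim (4 - 4*cos(4*h))/(-18*h^2), still 0/0.
Apply L'Hôpital: lim (16*sin(4*h))/(-36*h), still 0/0.
After 3 applications of L'Hôpital's rule the quotient is (64*cos(4*h))/(-36); substituting h = 0 gives -16/9.

-16/9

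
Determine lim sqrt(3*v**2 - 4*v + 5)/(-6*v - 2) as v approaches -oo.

√(3)/6

For large |v|, √(3*v^2 - 4*v + 5) ≈ √3·|v| and the denominator ≈ -6v.
Since v → −∞, |v| = −v, giving −√3/(-6) = √(3)/6.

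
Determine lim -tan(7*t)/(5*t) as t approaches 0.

Substitution gives 0/0.
Since tan(u)/u → 1 as u → 0, tan(7t)/(7t) → 1 and the limit is 7/(-5) = -7/5.

-7/5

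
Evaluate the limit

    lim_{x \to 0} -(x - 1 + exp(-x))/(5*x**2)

Direct substitution gives 0/0.
Apply L'Hôpital: lim (1 - e^(-x))/(-10*x), still 0/0.
After 2 applications of L'Hôpital's rule the quotient is (e^(-x))/(-10); substituting x = 0 gives -1/10.

-1/10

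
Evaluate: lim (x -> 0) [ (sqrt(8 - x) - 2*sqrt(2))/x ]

-√(2)/8

A 0/0 form; rationalise with √(8 - x) + √8. This collapses the numerator to -x, leaving -1/(√(8 - x) + √8) → -1/(2√8) = -√(2)/8.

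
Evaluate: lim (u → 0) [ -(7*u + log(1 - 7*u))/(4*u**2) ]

49/8

Direct substitution gives 0/0.
Apply L'Hôpital: lim (7 - 7/(1 - 7*u))/(-8*u), still 0/0.
After 2 applications of L'Hôpital's rule the quotient is (-49/(1 - 7*u)^2)/(-8); substituting u = 0 gives 49/8.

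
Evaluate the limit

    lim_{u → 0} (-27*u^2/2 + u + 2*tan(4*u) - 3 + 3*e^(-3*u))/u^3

Substitution gives 0/0; apply L'Hôpital's rule 3 times.
After differentiating numerator and denominator 3 times the quotient is (((768*tan(4*u)^2 + 256)*e^(3*u)/cos(4*u)^2 - 81)*e^(-3*u))/(6); at u = 0 this is 175/6.

175/6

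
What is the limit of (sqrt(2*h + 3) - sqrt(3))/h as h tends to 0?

A 0/0 form; rationalise with √(3 + 2h) + √3. This collapses the numerator to 2h, leaving 2/(√(3 + 2h) + √3) → 2/(2√3) = √(3)/3.

√(3)/3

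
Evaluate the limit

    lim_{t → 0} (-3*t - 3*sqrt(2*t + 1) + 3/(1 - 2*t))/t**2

27/2

Substitution gives 0/0 (the numerator vanishes to order 2).
Expand each term to order t^2: the coefficient of t^2 in -3·√(1 + 2t) is 3/2 and in 3·1/(1 - 2t) is 12.
Lower-order terms cancel with the polynomial part, so the numerator is (27/2)·t^2 + o(t^2), and the limit is (27/2)/(1) = 27/2.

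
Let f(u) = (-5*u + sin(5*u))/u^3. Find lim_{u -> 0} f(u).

-125/6

Direct substitution gives 0/0.
Apply L'Hôpital: lim (5*cos(5*u) - 5)/(3*u^2), still 0/0.
Apply L'Hôpital: lim (-25*sin(5*u))/(6*u), still 0/0.
After 3 applications of L'Hôpital's rule the quotient is (-125*cos(5*u))/(6); substituting u = 0 gives -125/6.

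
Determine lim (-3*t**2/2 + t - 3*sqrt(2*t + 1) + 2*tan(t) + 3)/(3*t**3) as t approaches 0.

-5/18

Substitution gives 0/0 (the numerator vanishes to order 3).
Expand each term to order t^3: the coefficient of t^3 in -3·√(1 + 2t) is -3/2 and in 2·tan(t) is 2/3.
Lower-order terms cancel with the polynomial part, so the numerator is (-5/6)·t^3 + o(t^3), and the limit is (-5/6)/(3) = -5/18.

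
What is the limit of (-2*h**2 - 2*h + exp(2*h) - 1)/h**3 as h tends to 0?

Direct substitution gives 0/0.
Apply L'Hôpital: lim (-4*h + 2*e^(2*h) - 2)/(3*h^2), still 0/0.
Apply L'Hôpital: lim (4*e^(2*h) - 4)/(6*h), still 0/0.
After 3 applications of L'Hôpital's rule the quotient is (8*e^(2*h))/(6); substituting h = 0 gives 4/3.

4/3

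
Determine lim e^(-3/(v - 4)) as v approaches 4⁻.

As v → 4⁻, -3/(v - 4) → +∞, so e^(-3/(v - 4)) → ∞.

∞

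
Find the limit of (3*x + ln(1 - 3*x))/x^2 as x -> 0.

-9/2

Direct substitution gives 0/0.
Apply L'Hôpital: lim (3 - 3/(1 - 3*x))/(2*x), still 0/0.
After 2 applications of L'Hôpital's rule the quotient is (-9/(1 - 3*x)^2)/(2); substituting x = 0 gives -9/2.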